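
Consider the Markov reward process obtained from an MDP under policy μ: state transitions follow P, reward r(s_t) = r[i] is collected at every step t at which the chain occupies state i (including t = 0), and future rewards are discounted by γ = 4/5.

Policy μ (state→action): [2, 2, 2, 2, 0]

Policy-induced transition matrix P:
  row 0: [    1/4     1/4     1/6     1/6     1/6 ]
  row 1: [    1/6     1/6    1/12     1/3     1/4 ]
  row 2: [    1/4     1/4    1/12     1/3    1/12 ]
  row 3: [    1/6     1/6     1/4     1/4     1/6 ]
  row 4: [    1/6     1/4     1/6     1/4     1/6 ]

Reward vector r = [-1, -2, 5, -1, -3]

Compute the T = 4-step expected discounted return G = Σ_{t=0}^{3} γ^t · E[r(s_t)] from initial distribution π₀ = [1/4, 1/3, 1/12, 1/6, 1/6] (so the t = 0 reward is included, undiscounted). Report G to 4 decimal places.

t=0: π = [0.2500, 0.3333, 0.0833, 0.1667, 0.1667], E[r] = -1.1667, γ^t·E[r] = -1.166667, running G = -1.166667
t=1: π = [0.1944, 0.2083, 0.1458, 0.2639, 0.1875], E[r] = -0.7083, γ^t·E[r] = -0.566667, running G = -1.733333
t=2: π = [0.1950, 0.2106, 0.1591, 0.2633, 0.1719], E[r] = -0.5995, γ^t·E[r] = -0.383704, running G = -2.117037
t=3: π = [0.1962, 0.2105, 0.1578, 0.2646, 0.1710], E[r] = -0.6057, γ^t·E[r] = -0.310099, running G = -2.427136

G = -2.4271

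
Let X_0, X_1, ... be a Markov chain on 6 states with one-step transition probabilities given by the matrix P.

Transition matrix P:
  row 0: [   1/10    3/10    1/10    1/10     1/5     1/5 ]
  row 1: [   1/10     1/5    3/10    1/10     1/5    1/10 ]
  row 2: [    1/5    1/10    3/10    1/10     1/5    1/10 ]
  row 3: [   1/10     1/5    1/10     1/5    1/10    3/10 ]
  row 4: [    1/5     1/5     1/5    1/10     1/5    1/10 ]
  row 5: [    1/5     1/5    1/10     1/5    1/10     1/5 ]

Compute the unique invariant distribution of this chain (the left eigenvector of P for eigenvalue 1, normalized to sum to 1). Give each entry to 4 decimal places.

π = [0.1523, 0.1957, 0.1954, 0.1285, 0.1715, 0.1566]

Balance equations π_j = Σ_i π_i·P[i][j]:
  π_0 = 1/10·π_0 + 1/10·π_1 + 1/5·π_2 + 1/10·π_3 + 1/5·π_4 + 1/5·π_5
  π_1 = 3/10·π_0 + 1/5·π_1 + 1/10·π_2 + 1/5·π_3 + 1/5·π_4 + 1/5·π_5
  π_2 = 1/10·π_0 + 3/10·π_1 + 3/10·π_2 + 1/10·π_3 + 1/5·π_4 + 1/10·π_5
  π_3 = 1/10·π_0 + 1/10·π_1 + 1/10·π_2 + 1/5·π_3 + 1/10·π_4 + 1/5·π_5
  π_4 = 1/5·π_0 + 1/5·π_1 + 1/5·π_2 + 1/10·π_3 + 1/5·π_4 + 1/10·π_5
  normalize: π_0 + π_1 + π_2 + π_3 + π_4 + π_5 = 1
Solving the linear system gives exactly π = [12183/79970, 1565/7997, 15623/79970, 10277/79970, 6857/39985, 12523/79970].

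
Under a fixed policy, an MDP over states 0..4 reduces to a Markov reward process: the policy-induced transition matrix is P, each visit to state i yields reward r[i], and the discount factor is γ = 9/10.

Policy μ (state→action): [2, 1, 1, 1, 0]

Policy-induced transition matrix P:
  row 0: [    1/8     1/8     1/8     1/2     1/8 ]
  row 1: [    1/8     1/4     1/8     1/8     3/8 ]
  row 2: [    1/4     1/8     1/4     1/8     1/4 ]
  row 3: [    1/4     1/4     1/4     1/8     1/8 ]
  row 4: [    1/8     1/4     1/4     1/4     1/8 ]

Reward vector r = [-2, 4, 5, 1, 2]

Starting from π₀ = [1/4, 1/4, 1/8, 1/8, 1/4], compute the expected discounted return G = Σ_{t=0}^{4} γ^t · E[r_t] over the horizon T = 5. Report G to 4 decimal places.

G = 8.2257

t=0: π = [0.2500, 0.2500, 0.1250, 0.1250, 0.2500], E[r] = 1.7500, γ^t·E[r] = 1.750000, running G = 1.750000
t=1: π = [0.1563, 0.2031, 0.1875, 0.2500, 0.2031], E[r] = 2.0938, γ^t·E[r] = 1.884375, running G = 3.634375
t=2: π = [0.1797, 0.2070, 0.2051, 0.2090, 0.1992], E[r] = 2.1016, γ^t·E[r] = 1.702266, running G = 5.336641
t=3: π = [0.1768, 0.2019, 0.2017, 0.2173, 0.2024], E[r] = 2.0845, γ^t·E[r] = 1.519581, running G = 6.856221
t=4: π = [0.1774, 0.2027, 0.2027, 0.2166, 0.2007], E[r] = 2.0873, γ^t·E[r] = 1.369505, running G = 8.225726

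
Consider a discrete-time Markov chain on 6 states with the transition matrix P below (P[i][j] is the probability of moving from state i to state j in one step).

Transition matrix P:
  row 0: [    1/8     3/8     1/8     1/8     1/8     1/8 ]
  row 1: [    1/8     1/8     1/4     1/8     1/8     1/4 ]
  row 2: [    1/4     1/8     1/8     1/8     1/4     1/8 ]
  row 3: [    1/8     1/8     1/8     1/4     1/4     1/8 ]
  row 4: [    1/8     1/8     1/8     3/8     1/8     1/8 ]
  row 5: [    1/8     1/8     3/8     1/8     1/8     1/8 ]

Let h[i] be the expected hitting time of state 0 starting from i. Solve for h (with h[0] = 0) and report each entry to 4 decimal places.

h = [0.0000, 6.6711, 5.9535, 6.8040, 6.8040, 6.5914]

First-step conditioning: h[0] = 0; for i ≠ 0, h[i] = 1 + Σ_k P[i][k]·h[k].
  h[1] = 1 + 1/8·h[1] + 1/4·h[2] + 1/8·h[3] + 1/8·h[4] + 1/4·h[5]
  h[2] = 1 + 1/8·h[1] + 1/8·h[2] + 1/8·h[3] + 1/4·h[4] + 1/8·h[5]
  h[3] = 1 + 1/8·h[1] + 1/8·h[2] + 1/4·h[3] + 1/4·h[4] + 1/8·h[5]
  h[4] = 1 + 1/8·h[1] + 1/8·h[2] + 3/8·h[3] + 1/8·h[4] + 1/8·h[5]
  h[5] = 1 + 1/8·h[1] + 3/8·h[2] + 1/8·h[3] + 1/8·h[4] + 1/8·h[5]
Solving the 5×5 linear system over states ≠ 0 gives exactly h = [0, 2008/301, 256/43, 2048/301, 2048/301, 1984/301] (h[0] = 0 is the target).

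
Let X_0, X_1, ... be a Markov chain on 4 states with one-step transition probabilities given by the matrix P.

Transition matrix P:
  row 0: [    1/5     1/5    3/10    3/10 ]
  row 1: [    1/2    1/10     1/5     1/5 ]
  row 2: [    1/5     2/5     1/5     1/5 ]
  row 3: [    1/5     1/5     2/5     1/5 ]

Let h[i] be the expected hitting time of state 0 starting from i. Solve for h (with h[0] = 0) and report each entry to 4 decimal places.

First-step conditioning: h[0] = 0; for i ≠ 0, h[i] = 1 + Σ_k P[i][k]·h[k].
  h[1] = 1 + 1/10·h[1] + 1/5·h[2] + 1/5·h[3]
  h[2] = 1 + 2/5·h[1] + 1/5·h[2] + 1/5·h[3]
  h[3] = 1 + 1/5·h[1] + 2/5·h[2] + 1/5·h[3]
Solving the 3×3 linear system over states ≠ 0 gives exactly h = [0, 125/46, 325/92, 85/23] (h[0] = 0 is the target).

h = [0.0000, 2.7174, 3.5326, 3.6957]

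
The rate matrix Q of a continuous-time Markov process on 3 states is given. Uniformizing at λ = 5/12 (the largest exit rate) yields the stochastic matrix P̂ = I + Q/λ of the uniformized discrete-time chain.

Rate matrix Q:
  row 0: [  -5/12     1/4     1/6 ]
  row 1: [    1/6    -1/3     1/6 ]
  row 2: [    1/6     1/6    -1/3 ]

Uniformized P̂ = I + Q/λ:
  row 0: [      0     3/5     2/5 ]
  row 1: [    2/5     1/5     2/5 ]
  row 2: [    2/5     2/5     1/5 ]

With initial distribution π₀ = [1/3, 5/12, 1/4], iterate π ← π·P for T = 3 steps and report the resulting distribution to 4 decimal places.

π = [0.2827, 0.3833, 0.3340]

t=0: π = [0.3333, 0.4167, 0.2500]
t=1: π = [0.2667, 0.3833, 0.3500]
t=2: π = [0.2933, 0.3767, 0.3300]
t=3: π = [0.2827, 0.3833, 0.3340]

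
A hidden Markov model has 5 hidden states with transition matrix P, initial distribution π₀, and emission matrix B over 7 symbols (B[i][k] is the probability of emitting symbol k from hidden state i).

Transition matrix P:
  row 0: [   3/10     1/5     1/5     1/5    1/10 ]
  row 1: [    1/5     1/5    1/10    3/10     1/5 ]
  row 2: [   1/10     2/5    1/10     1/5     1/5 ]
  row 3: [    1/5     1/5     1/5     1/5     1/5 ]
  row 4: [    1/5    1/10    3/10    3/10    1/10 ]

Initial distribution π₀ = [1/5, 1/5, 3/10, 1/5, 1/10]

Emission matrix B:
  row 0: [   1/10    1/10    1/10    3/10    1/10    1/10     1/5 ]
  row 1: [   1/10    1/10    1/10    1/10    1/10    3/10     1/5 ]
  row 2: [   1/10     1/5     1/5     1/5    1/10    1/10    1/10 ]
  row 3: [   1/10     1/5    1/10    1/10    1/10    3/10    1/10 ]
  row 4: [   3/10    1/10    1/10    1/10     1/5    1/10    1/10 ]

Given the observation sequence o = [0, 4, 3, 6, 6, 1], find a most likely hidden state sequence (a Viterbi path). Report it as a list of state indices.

t=0: δ = [2.000e-02, 2.000e-02, 3.000e-02, 2.000e-02, 3.000e-02]  (obs o_0=0)
t=1: δ = [6.000e-04, 1.200e-03, 9.000e-04, 9.000e-04, 1.200e-03]  ψ = [0, 2, 4, 4, 2]  (obs o_1=4)
t=2: δ = [7.200e-05, 3.600e-05, 7.200e-05, 3.600e-05, 2.400e-05]  ψ = [1, 2, 4, 1, 1]  (obs o_2=3)
t=3: δ = [4.320e-06, 5.760e-06, 1.440e-06, 1.440e-06, 1.440e-06]  ψ = [0, 2, 0, 0, 2]  (obs o_3=6)
t=4: δ = [2.592e-07, 2.304e-07, 8.640e-08, 1.728e-07, 1.152e-07]  ψ = [0, 1, 0, 1, 1]  (obs o_4=6)
t=5: δ = [7.776e-09, 5.184e-09, 1.037e-08, 1.382e-08, 4.608e-09]  ψ = [0, 0, 0, 1, 1]  (obs o_5=1)
backtrack: best end state = 3; path = [2, 4, 2, 1, 1, 3]

path = [2, 4, 2, 1, 1, 3]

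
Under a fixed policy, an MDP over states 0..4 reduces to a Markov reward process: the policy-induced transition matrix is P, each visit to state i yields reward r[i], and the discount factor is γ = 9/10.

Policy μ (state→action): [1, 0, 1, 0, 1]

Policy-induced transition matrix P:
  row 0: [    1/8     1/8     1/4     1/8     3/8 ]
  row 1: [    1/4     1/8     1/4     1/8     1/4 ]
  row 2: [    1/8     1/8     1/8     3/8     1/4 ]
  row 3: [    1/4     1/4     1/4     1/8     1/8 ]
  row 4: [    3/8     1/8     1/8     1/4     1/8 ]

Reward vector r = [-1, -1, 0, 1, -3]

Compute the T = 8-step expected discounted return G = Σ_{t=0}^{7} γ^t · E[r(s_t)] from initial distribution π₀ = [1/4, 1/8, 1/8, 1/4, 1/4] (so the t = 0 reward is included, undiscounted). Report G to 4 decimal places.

G = -4.8684

t=0: π = [0.2500, 0.1250, 0.1250, 0.2500, 0.2500], E[r] = -0.8750, γ^t·E[r] = -0.875000, running G = -0.875000
t=1: π = [0.2344, 0.1563, 0.2031, 0.1875, 0.2188], E[r] = -0.8594, γ^t·E[r] = -0.773438, running G = -1.648438
t=2: π = [0.2227, 0.1484, 0.1973, 0.2031, 0.2285], E[r] = -0.8535, γ^t·E[r] = -0.691348, running G = -2.339785
t=3: π = [0.2261, 0.1504, 0.1968, 0.2029, 0.2239], E[r] = -0.8452, γ^t·E[r] = -0.616162, running G = -2.955947
t=4: π = [0.2251, 0.1504, 0.1974, 0.2022, 0.2249], E[r] = -0.8481, γ^t·E[r] = -0.556408, running G = -3.512354
t=5: π = [0.2253, 0.1503, 0.1972, 0.2025, 0.2248], E[r] = -0.8474, γ^t·E[r] = -0.500359, running G = -4.012713
t=6: π = [0.2253, 0.1503, 0.1973, 0.2024, 0.2248], E[r] = -0.8475, γ^t·E[r] = -0.450381, running G = -4.463094
t=7: π = [0.2253, 0.1503, 0.1972, 0.2024, 0.2248], E[r] = -0.8475, γ^t·E[r] = -0.405340, running G = -4.868435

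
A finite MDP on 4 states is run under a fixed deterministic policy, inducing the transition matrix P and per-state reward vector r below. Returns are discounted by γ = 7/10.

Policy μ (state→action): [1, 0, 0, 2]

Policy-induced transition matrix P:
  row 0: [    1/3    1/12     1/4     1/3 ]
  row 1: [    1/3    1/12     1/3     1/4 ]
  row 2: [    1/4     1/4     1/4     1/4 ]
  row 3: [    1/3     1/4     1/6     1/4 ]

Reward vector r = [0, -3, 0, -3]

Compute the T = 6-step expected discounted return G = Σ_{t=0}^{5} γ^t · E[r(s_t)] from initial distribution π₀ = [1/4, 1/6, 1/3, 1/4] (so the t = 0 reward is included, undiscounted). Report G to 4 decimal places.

t=0: π = [0.2500, 0.1667, 0.3333, 0.2500], E[r] = -1.2500, γ^t·E[r] = -1.250000, running G = -1.250000
t=1: π = [0.3056, 0.1806, 0.2431, 0.2708], E[r] = -1.3542, γ^t·E[r] = -0.947917, running G = -2.197917
t=2: π = [0.3131, 0.1690, 0.2425, 0.2755], E[r] = -1.3333, γ^t·E[r] = -0.653333, running G = -2.851250
t=3: π = [0.3131, 0.1697, 0.2411, 0.2761], E[r] = -1.3372, γ^t·E[r] = -0.458673, running G = -3.309923
t=4: π = [0.3132, 0.1695, 0.2411, 0.2761], E[r] = -1.3369, γ^t·E[r] = -0.320987, running G = -3.630910
t=5: π = [0.3132, 0.1695, 0.2411, 0.2761], E[r] = -1.3369, γ^t·E[r] = -0.224696, running G = -3.855607

G = -3.8556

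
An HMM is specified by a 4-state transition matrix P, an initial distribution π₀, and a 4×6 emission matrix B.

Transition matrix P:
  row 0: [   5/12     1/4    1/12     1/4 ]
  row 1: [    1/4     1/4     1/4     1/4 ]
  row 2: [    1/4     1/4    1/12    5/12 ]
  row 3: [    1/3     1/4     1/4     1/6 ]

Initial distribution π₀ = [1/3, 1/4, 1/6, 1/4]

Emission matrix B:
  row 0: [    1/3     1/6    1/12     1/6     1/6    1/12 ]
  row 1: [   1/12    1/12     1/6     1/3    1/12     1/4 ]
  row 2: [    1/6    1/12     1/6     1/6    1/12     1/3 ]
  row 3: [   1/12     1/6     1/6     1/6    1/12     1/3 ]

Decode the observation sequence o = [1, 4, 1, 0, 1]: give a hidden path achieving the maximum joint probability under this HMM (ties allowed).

path = [0, 0, 0, 0, 0]

t=0: δ = [5.556e-02, 2.083e-02, 1.389e-02, 4.167e-02]  (obs o_0=1)
t=1: δ = [3.858e-03, 1.157e-03, 8.681e-04, 1.157e-03]  ψ = [0, 0, 3, 0]  (obs o_1=4)
t=2: δ = [2.679e-04, 8.038e-05, 2.679e-05, 1.608e-04]  ψ = [0, 0, 0, 0]  (obs o_2=1)
t=3: δ = [3.721e-05, 5.582e-06, 6.698e-06, 5.582e-06]  ψ = [0, 0, 3, 0]  (obs o_3=0)
t=4: δ = [2.584e-06, 7.752e-07, 2.584e-07, 1.550e-06]  ψ = [0, 0, 0, 0]  (obs o_4=1)
backtrack: best end state = 0; path = [0, 0, 0, 0, 0]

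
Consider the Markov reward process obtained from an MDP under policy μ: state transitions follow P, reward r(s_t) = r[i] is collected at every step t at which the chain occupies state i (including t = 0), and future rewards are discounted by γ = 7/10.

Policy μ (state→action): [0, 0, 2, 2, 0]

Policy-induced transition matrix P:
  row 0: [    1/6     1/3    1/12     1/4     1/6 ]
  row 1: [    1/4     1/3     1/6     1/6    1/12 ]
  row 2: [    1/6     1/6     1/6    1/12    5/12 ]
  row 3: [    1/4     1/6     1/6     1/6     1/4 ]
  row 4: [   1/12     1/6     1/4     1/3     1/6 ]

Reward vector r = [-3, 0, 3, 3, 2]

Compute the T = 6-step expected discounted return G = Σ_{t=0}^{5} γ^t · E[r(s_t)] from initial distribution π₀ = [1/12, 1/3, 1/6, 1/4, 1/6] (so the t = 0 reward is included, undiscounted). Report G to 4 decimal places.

t=0: π = [0.0833, 0.3333, 0.1667, 0.2500, 0.1667], E[r] = 1.3333, γ^t·E[r] = 1.333333, running G = 1.333333
t=1: π = [0.2014, 0.2361, 0.1736, 0.1875, 0.2014], E[r] = 0.8819, γ^t·E[r] = 0.617361, running G = 1.950694
t=2: π = [0.1852, 0.2396, 0.1667, 0.2025, 0.2060], E[r] = 0.9641, γ^t·E[r] = 0.472419, running G = 2.423113
t=3: π = [0.1863, 0.2375, 0.1684, 0.2025, 0.2052], E[r] = 0.9643, γ^t·E[r] = 0.330759, running G = 2.753873
t=4: π = [0.1862, 0.2373, 0.1682, 0.2024, 0.2059], E[r] = 0.9649, γ^t·E[r] = 0.231663, running G = 2.985536
t=5: π = [0.1862, 0.2373, 0.1683, 0.2025, 0.2058], E[r] = 0.9655, γ^t·E[r] = 0.162274, running G = 3.147809

G = 3.1478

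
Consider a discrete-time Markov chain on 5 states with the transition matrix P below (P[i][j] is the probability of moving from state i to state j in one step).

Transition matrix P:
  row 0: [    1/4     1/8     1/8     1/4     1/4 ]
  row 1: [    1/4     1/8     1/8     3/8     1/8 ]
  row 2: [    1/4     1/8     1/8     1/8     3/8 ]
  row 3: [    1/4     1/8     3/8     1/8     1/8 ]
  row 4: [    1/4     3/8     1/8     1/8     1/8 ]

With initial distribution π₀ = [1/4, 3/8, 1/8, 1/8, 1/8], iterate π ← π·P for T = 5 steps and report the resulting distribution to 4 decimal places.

t=0: π = [0.2500, 0.3750, 0.1250, 0.1250, 0.1250]
t=1: π = [0.2500, 0.1563, 0.1563, 0.2500, 0.1875]
t=2: π = [0.2500, 0.1719, 0.1875, 0.1953, 0.1953]
t=3: π = [0.2500, 0.1738, 0.1738, 0.1992, 0.2031]
t=4: π = [0.2500, 0.1758, 0.1748, 0.1997, 0.1997]
t=5: π = [0.2500, 0.1749, 0.1749, 0.2002, 0.2000]

π = [0.2500, 0.1749, 0.1749, 0.2002, 0.2000]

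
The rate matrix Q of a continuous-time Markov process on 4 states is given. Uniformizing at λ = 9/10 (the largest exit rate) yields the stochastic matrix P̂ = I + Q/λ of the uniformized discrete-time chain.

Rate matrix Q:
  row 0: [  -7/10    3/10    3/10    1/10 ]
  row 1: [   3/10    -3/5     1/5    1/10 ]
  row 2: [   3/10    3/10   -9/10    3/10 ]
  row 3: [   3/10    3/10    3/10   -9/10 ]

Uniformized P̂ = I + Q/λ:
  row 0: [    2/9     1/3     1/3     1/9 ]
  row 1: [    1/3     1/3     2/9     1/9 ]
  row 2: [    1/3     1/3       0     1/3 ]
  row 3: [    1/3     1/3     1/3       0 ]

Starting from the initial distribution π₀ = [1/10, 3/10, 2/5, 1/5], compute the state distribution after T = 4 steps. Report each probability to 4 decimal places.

t=0: π = [0.1000, 0.3000, 0.4000, 0.2000]
t=1: π = [0.3222, 0.3333, 0.1667, 0.1778]
t=2: π = [0.2975, 0.3333, 0.2407, 0.1284]
t=3: π = [0.3003, 0.3333, 0.2160, 0.1503]
t=4: π = [0.3000, 0.3333, 0.2243, 0.1424]

π = [0.3000, 0.3333, 0.2243, 0.1424]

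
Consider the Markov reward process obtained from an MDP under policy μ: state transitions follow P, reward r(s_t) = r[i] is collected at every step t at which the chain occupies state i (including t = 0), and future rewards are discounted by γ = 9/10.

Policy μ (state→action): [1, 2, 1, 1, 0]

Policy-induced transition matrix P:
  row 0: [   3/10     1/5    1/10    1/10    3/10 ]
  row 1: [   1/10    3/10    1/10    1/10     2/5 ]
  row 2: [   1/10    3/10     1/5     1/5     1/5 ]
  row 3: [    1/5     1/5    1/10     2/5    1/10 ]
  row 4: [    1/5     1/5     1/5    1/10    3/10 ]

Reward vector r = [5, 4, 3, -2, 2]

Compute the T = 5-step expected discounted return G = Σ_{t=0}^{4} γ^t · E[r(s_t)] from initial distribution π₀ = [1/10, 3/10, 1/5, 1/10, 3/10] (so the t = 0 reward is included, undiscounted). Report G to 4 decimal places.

t=0: π = [0.1000, 0.3000, 0.2000, 0.1000, 0.3000], E[r] = 2.7000, γ^t·E[r] = 2.700000, running G = 2.700000
t=1: π = [0.1600, 0.2500, 0.1500, 0.1500, 0.2900], E[r] = 2.5300, γ^t·E[r] = 2.277000, running G = 4.977000
t=2: π = [0.1760, 0.2400, 0.1440, 0.1600, 0.2800], E[r] = 2.5120, γ^t·E[r] = 2.034720, running G = 7.011720
t=3: π = [0.1792, 0.2384, 0.1424, 0.1624, 0.2776], E[r] = 2.5072, γ^t·E[r] = 1.827749, running G = 8.839469
t=4: π = [0.1798, 0.2381, 0.1420, 0.1630, 0.2771], E[r] = 2.5058, γ^t·E[r] = 1.644082, running G = 10.483550

G = 10.4836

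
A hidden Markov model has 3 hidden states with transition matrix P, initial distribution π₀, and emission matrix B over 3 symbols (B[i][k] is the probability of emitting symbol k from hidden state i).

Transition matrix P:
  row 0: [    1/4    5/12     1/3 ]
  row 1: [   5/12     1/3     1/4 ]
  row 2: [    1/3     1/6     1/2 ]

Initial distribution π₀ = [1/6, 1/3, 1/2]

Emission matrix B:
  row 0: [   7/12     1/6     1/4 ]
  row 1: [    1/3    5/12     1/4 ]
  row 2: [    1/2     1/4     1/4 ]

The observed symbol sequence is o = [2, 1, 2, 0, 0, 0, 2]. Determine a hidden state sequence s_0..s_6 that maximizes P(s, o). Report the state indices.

t=0: δ = [4.167e-02, 8.333e-02, 1.250e-01]  (obs o_0=2)
t=1: δ = [6.944e-03, 1.157e-02, 1.562e-02]  ψ = [2, 1, 2]  (obs o_1=1)
t=2: δ = [1.302e-03, 9.645e-04, 1.953e-03]  ψ = [2, 1, 2]  (obs o_2=2)
t=3: δ = [3.798e-04, 1.808e-04, 4.883e-04]  ψ = [2, 0, 2]  (obs o_3=0)
t=4: δ = [9.494e-05, 5.275e-05, 1.221e-04]  ψ = [2, 0, 2]  (obs o_4=0)
t=5: δ = [2.374e-05, 1.319e-05, 3.052e-05]  ψ = [2, 0, 2]  (obs o_5=0)
t=6: δ = [2.543e-06, 2.472e-06, 3.815e-06]  ψ = [2, 0, 2]  (obs o_6=2)
backtrack: best end state = 2; path = [2, 2, 2, 2, 2, 2, 2]

path = [2, 2, 2, 2, 2, 2, 2]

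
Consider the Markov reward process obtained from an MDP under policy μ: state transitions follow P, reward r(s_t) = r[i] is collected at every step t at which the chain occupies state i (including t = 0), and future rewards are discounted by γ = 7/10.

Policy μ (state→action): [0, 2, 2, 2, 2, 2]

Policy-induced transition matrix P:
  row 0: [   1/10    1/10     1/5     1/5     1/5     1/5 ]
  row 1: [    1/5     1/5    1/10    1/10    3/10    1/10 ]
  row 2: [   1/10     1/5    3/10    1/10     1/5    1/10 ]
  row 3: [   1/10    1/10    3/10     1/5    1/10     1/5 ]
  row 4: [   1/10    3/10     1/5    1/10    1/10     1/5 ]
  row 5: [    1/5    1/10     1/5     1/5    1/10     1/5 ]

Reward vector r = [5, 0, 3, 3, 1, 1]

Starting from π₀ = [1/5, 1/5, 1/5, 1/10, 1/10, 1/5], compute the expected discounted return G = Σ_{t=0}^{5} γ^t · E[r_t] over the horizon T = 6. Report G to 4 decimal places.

t=0: π = [0.2000, 0.2000, 0.2000, 0.1000, 0.1000, 0.2000], E[r] = 2.2000, γ^t·E[r] = 2.200000, running G = 2.200000
t=1: π = [0.1400, 0.1600, 0.2100, 0.1500, 0.1800, 0.1600], E[r] = 2.1200, γ^t·E[r] = 1.484000, running G = 3.684000
t=2: π = [0.1320, 0.1730, 0.2200, 0.1450, 0.1670, 0.1630], E[r] = 2.0850, γ^t·E[r] = 1.021650, running G = 4.705650
t=3: π = [0.1336, 0.1727, 0.2192, 0.1440, 0.1698, 0.1607], E[r] = 2.0881, γ^t·E[r] = 0.716218, running G = 5.421868
t=4: π = [0.1333, 0.1732, 0.2191, 0.1438, 0.1698, 0.1608], E[r] = 2.0860, γ^t·E[r] = 0.500841, running G = 5.922710
t=5: π = [0.1334, 0.1732, 0.2190, 0.1438, 0.1699, 0.1608], E[r] = 2.0859, γ^t·E[r] = 0.350584, running G = 6.273294

G = 6.2733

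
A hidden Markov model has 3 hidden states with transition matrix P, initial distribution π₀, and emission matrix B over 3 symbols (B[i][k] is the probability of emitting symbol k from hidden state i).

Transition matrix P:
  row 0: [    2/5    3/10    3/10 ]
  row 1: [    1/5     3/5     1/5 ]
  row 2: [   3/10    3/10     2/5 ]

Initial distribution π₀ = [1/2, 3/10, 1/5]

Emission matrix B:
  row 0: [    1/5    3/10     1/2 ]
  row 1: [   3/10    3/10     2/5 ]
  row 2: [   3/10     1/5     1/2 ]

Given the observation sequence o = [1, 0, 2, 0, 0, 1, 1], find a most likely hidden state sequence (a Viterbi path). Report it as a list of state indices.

t=0: δ = [1.500e-01, 9.000e-02, 4.000e-02]  (obs o_0=1)
t=1: δ = [1.200e-02, 1.620e-02, 1.350e-02]  ψ = [0, 1, 0]  (obs o_1=0)
t=2: δ = [2.400e-03, 3.888e-03, 2.700e-03]  ψ = [0, 1, 2]  (obs o_2=2)
t=3: δ = [1.920e-04, 6.998e-04, 3.240e-04]  ψ = [0, 1, 2]  (obs o_3=0)
t=4: δ = [2.799e-05, 1.260e-04, 4.199e-05]  ψ = [1, 1, 1]  (obs o_4=0)
t=5: δ = [7.558e-06, 2.267e-05, 5.039e-06]  ψ = [1, 1, 1]  (obs o_5=1)
t=6: δ = [1.360e-06, 4.081e-06, 9.070e-07]  ψ = [1, 1, 1]  (obs o_6=1)
backtrack: best end state = 1; path = [1, 1, 1, 1, 1, 1, 1]

path = [1, 1, 1, 1, 1, 1, 1]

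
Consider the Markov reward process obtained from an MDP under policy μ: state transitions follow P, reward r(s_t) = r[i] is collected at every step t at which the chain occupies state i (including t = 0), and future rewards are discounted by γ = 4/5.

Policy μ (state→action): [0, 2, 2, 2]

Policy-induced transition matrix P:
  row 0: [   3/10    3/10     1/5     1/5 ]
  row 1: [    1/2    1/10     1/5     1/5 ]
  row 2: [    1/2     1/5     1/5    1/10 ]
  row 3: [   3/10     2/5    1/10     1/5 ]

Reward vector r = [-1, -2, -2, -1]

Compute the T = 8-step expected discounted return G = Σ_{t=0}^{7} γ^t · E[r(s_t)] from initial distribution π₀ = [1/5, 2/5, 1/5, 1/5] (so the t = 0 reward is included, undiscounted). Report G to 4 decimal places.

t=0: π = [0.2000, 0.4000, 0.2000, 0.2000], E[r] = -1.6000, γ^t·E[r] = -1.600000, running G = -1.600000
t=1: π = [0.4200, 0.2200, 0.1800, 0.1800], E[r] = -1.4000, γ^t·E[r] = -1.120000, running G = -2.720000
t=2: π = [0.3800, 0.2560, 0.1820, 0.1820], E[r] = -1.4380, γ^t·E[r] = -0.920320, running G = -3.640320
t=3: π = [0.3876, 0.2488, 0.1818, 0.1818], E[r] = -1.4306, γ^t·E[r] = -0.732467, running G = -4.372787
t=4: π = [0.3861, 0.2502, 0.1818, 0.1818], E[r] = -1.4321, γ^t·E[r] = -0.586572, running G = -4.959359
t=5: π = [0.3864, 0.2500, 0.1818, 0.1818], E[r] = -1.4318, γ^t·E[r] = -0.469162, running G = -5.428521
t=6: π = [0.3864, 0.2500, 0.1818, 0.1818], E[r] = -1.4318, γ^t·E[r] = -0.375345, running G = -5.803866
t=7: π = [0.3864, 0.2500, 0.1818, 0.1818], E[r] = -1.4318, γ^t·E[r] = -0.300274, running G = -6.104140

G = -6.1041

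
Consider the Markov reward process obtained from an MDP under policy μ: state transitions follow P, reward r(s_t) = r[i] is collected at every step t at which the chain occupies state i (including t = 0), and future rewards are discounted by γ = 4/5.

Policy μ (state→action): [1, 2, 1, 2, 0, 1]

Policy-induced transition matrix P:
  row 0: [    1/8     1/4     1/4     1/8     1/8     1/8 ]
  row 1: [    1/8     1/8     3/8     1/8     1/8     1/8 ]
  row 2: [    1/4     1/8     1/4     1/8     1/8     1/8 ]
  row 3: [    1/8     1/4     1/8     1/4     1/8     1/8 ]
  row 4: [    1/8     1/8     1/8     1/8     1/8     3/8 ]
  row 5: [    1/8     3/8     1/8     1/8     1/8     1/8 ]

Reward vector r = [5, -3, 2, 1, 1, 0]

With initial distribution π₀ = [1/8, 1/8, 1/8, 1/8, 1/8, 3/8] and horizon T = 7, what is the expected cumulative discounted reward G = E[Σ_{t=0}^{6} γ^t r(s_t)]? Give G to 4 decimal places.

t=0: π = [0.1250, 0.1250, 0.1250, 0.1250, 0.1250, 0.3750], E[r] = 0.7500, γ^t·E[r] = 0.750000, running G = 0.750000
t=1: π = [0.1406, 0.2500, 0.1875, 0.1406, 0.1250, 0.1563], E[r] = 0.5938, γ^t·E[r] = 0.475000, running G = 1.225000
t=2: π = [0.1484, 0.1992, 0.2285, 0.1426, 0.1250, 0.1563], E[r] = 0.8691, γ^t·E[r] = 0.556250, running G = 1.781250
t=3: π = [0.1536, 0.2004, 0.2219, 0.1428, 0.1250, 0.1563], E[r] = 0.8782, γ^t·E[r] = 0.449625, running G = 2.230875
t=4: π = [0.1527, 0.2011, 0.2220, 0.1429, 0.1250, 0.1563], E[r] = 0.8723, γ^t·E[r] = 0.357300, running G = 2.588175
t=5: π = [0.1528, 0.2010, 0.2221, 0.1429, 0.1250, 0.1563], E[r] = 0.8729, γ^t·E[r] = 0.286016, running G = 2.874191
t=6: π = [0.1528, 0.2010, 0.2221, 0.1429, 0.1250, 0.1563], E[r] = 0.8729, γ^t·E[r] = 0.228818, running G = 3.103009

G = 3.1030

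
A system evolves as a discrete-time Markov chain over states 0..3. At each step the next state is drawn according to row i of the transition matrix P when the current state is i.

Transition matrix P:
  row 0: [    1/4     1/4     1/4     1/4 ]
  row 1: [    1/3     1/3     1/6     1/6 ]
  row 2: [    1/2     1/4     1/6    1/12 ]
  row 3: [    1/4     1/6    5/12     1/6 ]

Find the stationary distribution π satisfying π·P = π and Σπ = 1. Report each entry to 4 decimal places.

Balance equations π_j = Σ_i π_i·P[i][j]:
  π_0 = 1/4·π_0 + 1/3·π_1 + 1/2·π_2 + 1/4·π_3
  π_1 = 1/4·π_0 + 1/3·π_1 + 1/4·π_2 + 1/6·π_3
  π_2 = 1/4·π_0 + 1/6·π_1 + 1/6·π_2 + 5/12·π_3
  normalize: π_0 + π_1 + π_2 + π_3 = 1
Solving the linear system gives exactly π = [313/946, 243/946, 225/946, 15/86].

π = [0.3309, 0.2569, 0.2378, 0.1744]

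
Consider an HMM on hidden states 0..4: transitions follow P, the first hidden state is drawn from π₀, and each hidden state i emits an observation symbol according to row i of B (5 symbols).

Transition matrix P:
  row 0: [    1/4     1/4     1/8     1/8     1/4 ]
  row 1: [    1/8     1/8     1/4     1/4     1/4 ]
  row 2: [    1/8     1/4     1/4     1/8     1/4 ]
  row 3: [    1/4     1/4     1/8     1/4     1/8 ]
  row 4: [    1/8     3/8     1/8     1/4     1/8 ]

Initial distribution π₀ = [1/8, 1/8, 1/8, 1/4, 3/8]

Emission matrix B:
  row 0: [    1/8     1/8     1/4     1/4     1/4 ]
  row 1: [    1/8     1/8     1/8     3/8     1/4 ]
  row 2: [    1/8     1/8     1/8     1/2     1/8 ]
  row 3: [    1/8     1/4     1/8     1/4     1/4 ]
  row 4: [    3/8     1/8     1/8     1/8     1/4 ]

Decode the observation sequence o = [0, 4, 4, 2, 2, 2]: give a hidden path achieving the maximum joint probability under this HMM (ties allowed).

t=0: δ = [1.562e-02, 1.562e-02, 1.562e-02, 3.125e-02, 1.406e-01]  (obs o_0=0)
t=1: δ = [4.395e-03, 1.318e-02, 2.197e-03, 8.789e-03, 4.395e-03]  ψ = [4, 4, 4, 4, 4]  (obs o_1=4)
t=2: δ = [5.493e-04, 5.493e-04, 4.120e-04, 8.240e-04, 8.240e-04]  ψ = [3, 3, 1, 1, 1]  (obs o_2=4)
t=3: δ = [5.150e-05, 3.862e-05, 1.717e-05, 2.575e-05, 1.717e-05]  ψ = [3, 4, 1, 3, 0]  (obs o_3=2)
t=4: δ = [3.219e-06, 1.609e-06, 1.207e-06, 1.207e-06, 1.609e-06]  ψ = [0, 0, 1, 1, 0]  (obs o_4=2)
t=5: δ = [2.012e-07, 1.006e-07, 5.029e-08, 5.029e-08, 1.006e-07]  ψ = [0, 0, 0, 0, 0]  (obs o_5=2)
backtrack: best end state = 0; path = [4, 1, 3, 0, 0, 0]

path = [4, 1, 3, 0, 0, 0]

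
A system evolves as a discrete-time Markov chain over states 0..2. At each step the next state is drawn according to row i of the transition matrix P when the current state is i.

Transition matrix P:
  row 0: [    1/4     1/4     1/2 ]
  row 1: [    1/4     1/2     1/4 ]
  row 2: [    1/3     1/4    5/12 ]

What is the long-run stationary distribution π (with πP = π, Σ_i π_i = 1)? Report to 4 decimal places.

π = [0.2821, 0.3333, 0.3846]

Balance equations π_j = Σ_i π_i·P[i][j]:
  π_0 = 1/4·π_0 + 1/4·π_1 + 1/3·π_2
  π_1 = 1/4·π_0 + 1/2·π_1 + 1/4·π_2
  normalize: π_0 + π_1 + π_2 = 1
Solving the linear system gives exactly π = [11/39, 1/3, 5/13].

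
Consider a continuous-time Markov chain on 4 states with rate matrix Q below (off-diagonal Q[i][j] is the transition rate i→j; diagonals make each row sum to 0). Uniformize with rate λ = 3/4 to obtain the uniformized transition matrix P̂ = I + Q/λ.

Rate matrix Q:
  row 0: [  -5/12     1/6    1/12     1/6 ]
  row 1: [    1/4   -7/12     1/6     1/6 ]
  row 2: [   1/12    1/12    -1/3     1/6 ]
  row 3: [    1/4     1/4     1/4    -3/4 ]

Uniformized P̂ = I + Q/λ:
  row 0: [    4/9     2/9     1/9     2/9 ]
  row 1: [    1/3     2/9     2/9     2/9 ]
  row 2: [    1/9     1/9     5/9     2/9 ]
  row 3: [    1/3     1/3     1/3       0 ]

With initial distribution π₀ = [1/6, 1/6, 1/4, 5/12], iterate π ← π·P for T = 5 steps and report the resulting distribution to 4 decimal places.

t=0: π = [0.1667, 0.1667, 0.2500, 0.4167]
t=1: π = [0.2963, 0.2407, 0.3333, 0.1296]
t=2: π = [0.2922, 0.1996, 0.3148, 0.1934]
t=3: π = [0.2958, 0.2087, 0.3162, 0.1792]
t=4: π = [0.2959, 0.2070, 0.3147, 0.1824]
t=5: π = [0.2963, 0.2075, 0.3145, 0.1817]

π = [0.2963, 0.2075, 0.3145, 0.1817]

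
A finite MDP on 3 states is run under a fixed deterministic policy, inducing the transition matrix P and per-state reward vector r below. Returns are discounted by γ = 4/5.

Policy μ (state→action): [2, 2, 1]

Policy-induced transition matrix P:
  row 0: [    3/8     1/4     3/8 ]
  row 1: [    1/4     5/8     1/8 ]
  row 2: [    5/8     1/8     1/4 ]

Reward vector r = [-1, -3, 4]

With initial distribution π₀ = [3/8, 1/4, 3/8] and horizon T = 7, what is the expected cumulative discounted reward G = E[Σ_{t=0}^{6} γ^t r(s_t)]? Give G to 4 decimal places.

t=0: π = [0.3750, 0.2500, 0.3750], E[r] = 0.3750, γ^t·E[r] = 0.375000, running G = 0.375000
t=1: π = [0.4375, 0.2969, 0.2656], E[r] = -0.2656, γ^t·E[r] = -0.212500, running G = 0.162500
t=2: π = [0.4043, 0.3281, 0.2676], E[r] = -0.3184, γ^t·E[r] = -0.203750, running G = -0.041250
t=3: π = [0.4009, 0.3396, 0.2595], E[r] = -0.3816, γ^t·E[r] = -0.195375, running G = -0.236625
t=4: π = [0.3974, 0.3449, 0.2577], E[r] = -0.4015, γ^t·E[r] = -0.164463, running G = -0.401088
t=5: π = [0.3963, 0.3471, 0.2566], E[r] = -0.4114, γ^t·E[r] = -0.134821, running G = -0.535909
t=6: π = [0.3957, 0.3481, 0.2561], E[r] = -0.4155, γ^t·E[r] = -0.108915, running G = -0.644824

G = -0.6448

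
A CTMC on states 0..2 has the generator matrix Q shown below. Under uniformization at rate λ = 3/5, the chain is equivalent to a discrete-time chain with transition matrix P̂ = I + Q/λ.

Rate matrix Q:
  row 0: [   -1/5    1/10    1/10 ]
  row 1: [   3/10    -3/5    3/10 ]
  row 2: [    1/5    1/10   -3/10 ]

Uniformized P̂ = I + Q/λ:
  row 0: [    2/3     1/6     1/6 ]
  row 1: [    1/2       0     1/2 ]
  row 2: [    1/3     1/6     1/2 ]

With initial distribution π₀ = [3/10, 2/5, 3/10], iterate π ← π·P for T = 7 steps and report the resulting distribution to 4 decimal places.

π = [0.5356, 0.1429, 0.3215]

t=0: π = [0.3000, 0.4000, 0.3000]
t=1: π = [0.5000, 0.1000, 0.4000]
t=2: π = [0.5167, 0.1500, 0.3333]
t=3: π = [0.5306, 0.1417, 0.3278]
t=4: π = [0.5338, 0.1431, 0.3231]
t=5: π = [0.5351, 0.1428, 0.3221]
t=6: π = [0.5355, 0.1429, 0.3216]
t=7: π = [0.5356, 0.1429, 0.3215]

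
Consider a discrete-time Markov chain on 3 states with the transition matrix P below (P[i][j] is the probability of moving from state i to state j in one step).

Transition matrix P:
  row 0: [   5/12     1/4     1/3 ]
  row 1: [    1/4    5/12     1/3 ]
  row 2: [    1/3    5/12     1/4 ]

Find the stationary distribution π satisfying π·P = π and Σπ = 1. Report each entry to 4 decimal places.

π = [0.3308, 0.3615, 0.3077]

Balance equations π_j = Σ_i π_i·P[i][j]:
  π_0 = 5/12·π_0 + 1/4·π_1 + 1/3·π_2
  π_1 = 1/4·π_0 + 5/12·π_1 + 5/12·π_2
  normalize: π_0 + π_1 + π_2 = 1
Solving the linear system gives exactly π = [43/130, 47/130, 4/13].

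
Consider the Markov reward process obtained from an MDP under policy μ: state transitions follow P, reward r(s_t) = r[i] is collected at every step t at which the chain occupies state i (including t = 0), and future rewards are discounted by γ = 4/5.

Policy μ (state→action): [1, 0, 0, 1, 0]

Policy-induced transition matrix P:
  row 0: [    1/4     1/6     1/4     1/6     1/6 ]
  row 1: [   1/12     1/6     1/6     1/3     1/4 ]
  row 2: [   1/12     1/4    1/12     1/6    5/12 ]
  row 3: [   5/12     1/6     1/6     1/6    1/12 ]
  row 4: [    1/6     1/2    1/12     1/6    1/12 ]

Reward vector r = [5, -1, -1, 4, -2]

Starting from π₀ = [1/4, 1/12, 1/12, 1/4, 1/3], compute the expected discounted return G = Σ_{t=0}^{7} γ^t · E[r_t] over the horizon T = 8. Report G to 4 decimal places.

G = 4.8390

t=0: π = [0.2500, 0.0833, 0.0833, 0.2500, 0.3333], E[r] = 1.4167, γ^t·E[r] = 1.416667, running G = 1.416667
t=1: π = [0.2361, 0.2847, 0.1528, 0.1806, 0.1458], E[r] = 1.1736, γ^t·E[r] = 0.938889, running G = 2.355556
t=2: π = [0.1950, 0.2280, 0.1615, 0.2141, 0.2014], E[r] = 1.0394, γ^t·E[r] = 0.665185, running G = 3.020741
t=3: π = [0.2040, 0.2473, 0.1527, 0.2047, 0.1914], E[r] = 1.0559, γ^t·E[r] = 0.540617, running G = 3.561358
t=4: π = [0.2015, 0.2432, 0.1550, 0.2079, 0.1924], E[r] = 1.0560, γ^t·E[r] = 0.432527, running G = 3.993885
t=5: π = [0.2022, 0.2437, 0.1545, 0.2072, 0.1923], E[r] = 1.0571, γ^t·E[r] = 0.346405, running G = 4.340290
t=6: π = [0.2021, 0.2436, 0.1546, 0.2073, 0.1923], E[r] = 1.0569, γ^t·E[r] = 0.277069, running G = 4.617359
t=7: π = [0.2021, 0.2437, 0.1546, 0.2073, 0.1923], E[r] = 1.0569, γ^t·E[r] = 0.221651, running G = 4.839010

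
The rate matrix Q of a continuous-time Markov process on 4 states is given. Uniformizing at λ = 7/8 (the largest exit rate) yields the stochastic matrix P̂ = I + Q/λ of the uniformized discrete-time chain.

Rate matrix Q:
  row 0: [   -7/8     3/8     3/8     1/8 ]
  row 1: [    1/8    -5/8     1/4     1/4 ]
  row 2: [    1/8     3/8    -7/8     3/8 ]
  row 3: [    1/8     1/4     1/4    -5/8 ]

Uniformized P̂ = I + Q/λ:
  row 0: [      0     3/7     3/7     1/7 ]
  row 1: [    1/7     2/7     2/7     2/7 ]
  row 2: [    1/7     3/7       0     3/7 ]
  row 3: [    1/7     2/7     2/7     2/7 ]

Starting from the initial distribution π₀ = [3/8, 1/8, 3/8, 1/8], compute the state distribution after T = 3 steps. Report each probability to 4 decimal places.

t=0: π = [0.3750, 0.1250, 0.3750, 0.1250]
t=1: π = [0.0893, 0.3929, 0.2321, 0.2857]
t=2: π = [0.1301, 0.3316, 0.2321, 0.3061]
t=3: π = [0.1243, 0.3375, 0.2380, 0.3003]

π = [0.1243, 0.3375, 0.2380, 0.3003]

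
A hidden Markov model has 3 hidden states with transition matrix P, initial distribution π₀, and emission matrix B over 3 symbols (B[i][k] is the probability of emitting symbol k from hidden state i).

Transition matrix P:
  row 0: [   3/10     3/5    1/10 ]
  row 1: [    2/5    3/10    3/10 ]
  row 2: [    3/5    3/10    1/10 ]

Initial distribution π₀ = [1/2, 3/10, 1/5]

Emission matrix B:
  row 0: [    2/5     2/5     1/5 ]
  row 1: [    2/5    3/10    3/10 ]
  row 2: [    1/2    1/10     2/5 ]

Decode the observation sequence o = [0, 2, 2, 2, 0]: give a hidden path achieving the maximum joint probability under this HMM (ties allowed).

path = [0, 1, 2, 0, 1]

t=0: δ = [2.000e-01, 1.200e-01, 1.000e-01]  (obs o_0=0)
t=1: δ = [1.200e-02, 3.600e-02, 1.440e-02]  ψ = [0, 0, 1]  (obs o_1=2)
t=2: δ = [2.880e-03, 3.240e-03, 4.320e-03]  ψ = [1, 1, 1]  (obs o_2=2)
t=3: δ = [5.184e-04, 5.184e-04, 3.888e-04]  ψ = [2, 0, 1]  (obs o_3=2)
t=4: δ = [9.331e-05, 1.244e-04, 7.776e-05]  ψ = [2, 0, 1]  (obs o_4=0)
backtrack: best end state = 1; path = [0, 1, 2, 0, 1]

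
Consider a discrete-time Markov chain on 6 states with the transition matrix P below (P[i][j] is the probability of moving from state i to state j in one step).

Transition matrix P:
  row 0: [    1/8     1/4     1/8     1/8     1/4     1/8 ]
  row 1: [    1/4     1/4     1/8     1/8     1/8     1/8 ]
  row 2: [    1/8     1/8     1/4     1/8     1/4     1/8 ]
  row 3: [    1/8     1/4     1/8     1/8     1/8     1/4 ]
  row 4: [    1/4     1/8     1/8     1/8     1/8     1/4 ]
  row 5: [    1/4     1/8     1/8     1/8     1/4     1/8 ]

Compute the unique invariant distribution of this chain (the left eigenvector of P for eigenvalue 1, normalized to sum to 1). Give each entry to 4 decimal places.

Balance equations π_j = Σ_i π_i·P[i][j]:
  π_0 = 1/8·π_0 + 1/4·π_1 + 1/8·π_2 + 1/8·π_3 + 1/4·π_4 + 1/4·π_5
  π_1 = 1/4·π_0 + 1/4·π_1 + 1/8·π_2 + 1/4·π_3 + 1/8·π_4 + 1/8·π_5
  π_2 = 1/8·π_0 + 1/8·π_1 + 1/4·π_2 + 1/8·π_3 + 1/8·π_4 + 1/8·π_5
  π_3 = 1/8·π_0 + 1/8·π_1 + 1/8·π_2 + 1/8·π_3 + 1/8·π_4 + 1/8·π_5
  π_4 = 1/4·π_0 + 1/8·π_1 + 1/4·π_2 + 1/8·π_3 + 1/8·π_4 + 1/4·π_5
  normalize: π_0 + π_1 + π_2 + π_3 + π_4 + π_5 = 1
Solving the linear system gives exactly π = [97/504, 83/441, 1/7, 1/8, 5951/31752, 5209/31752].

π = [0.1925, 0.1882, 0.1429, 0.1250, 0.1874, 0.1641]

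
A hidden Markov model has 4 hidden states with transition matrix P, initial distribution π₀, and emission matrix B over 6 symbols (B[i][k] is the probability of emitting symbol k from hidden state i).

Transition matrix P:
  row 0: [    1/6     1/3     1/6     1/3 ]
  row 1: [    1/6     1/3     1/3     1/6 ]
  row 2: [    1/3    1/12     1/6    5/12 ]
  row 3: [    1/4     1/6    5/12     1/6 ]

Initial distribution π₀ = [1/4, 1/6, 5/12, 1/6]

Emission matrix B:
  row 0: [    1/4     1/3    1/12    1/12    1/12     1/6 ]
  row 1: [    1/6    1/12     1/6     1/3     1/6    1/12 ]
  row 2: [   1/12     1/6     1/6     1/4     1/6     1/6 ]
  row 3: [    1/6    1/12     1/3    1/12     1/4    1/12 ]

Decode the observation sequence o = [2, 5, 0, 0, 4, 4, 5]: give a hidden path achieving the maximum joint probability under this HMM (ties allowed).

path = [3, 2, 0, 3, 2, 3, 2]

t=0: δ = [2.083e-02, 2.778e-02, 6.944e-02, 5.556e-02]  (obs o_0=2)
t=1: δ = [3.858e-03, 7.716e-04, 3.858e-03, 2.411e-03]  ψ = [2, 1, 3, 2]  (obs o_1=5)
t=2: δ = [3.215e-04, 2.143e-04, 8.372e-05, 2.679e-04]  ψ = [2, 0, 3, 2]  (obs o_2=0)
t=3: δ = [1.674e-05, 1.786e-05, 9.303e-06, 1.786e-05]  ψ = [3, 0, 3, 0]  (obs o_3=0)
t=4: δ = [3.721e-07, 9.923e-07, 1.240e-06, 1.395e-06]  ψ = [3, 1, 3, 0]  (obs o_4=4)
t=5: δ = [3.445e-08, 5.513e-08, 9.690e-08, 1.292e-07]  ψ = [2, 1, 3, 2]  (obs o_5=4)
t=6: δ = [5.384e-09, 1.795e-09, 8.973e-09, 3.365e-09]  ψ = [2, 3, 3, 2]  (obs o_6=5)
backtrack: best end state = 2; path = [3, 2, 0, 3, 2, 3, 2]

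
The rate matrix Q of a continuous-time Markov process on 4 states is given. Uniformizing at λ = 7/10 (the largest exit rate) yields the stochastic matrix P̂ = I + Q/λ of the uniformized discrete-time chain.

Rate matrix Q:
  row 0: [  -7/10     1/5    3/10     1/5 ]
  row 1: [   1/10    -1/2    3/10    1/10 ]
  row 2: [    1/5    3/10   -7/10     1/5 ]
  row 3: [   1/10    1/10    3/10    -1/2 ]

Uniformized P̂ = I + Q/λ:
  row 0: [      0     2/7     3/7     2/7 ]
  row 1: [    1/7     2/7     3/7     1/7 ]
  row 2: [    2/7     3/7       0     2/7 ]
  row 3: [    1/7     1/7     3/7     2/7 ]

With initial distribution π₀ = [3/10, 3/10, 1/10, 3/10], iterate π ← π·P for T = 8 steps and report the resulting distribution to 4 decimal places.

t=0: π = [0.3000, 0.3000, 0.1000, 0.3000]
t=1: π = [0.1143, 0.2571, 0.3857, 0.2429]
t=2: π = [0.1816, 0.3061, 0.2633, 0.2490]
t=3: π = [0.1545, 0.2878, 0.3157, 0.2420]
t=4: π = [0.1659, 0.2963, 0.2933, 0.2446]
t=5: π = [0.1611, 0.2927, 0.3029, 0.2434]
t=6: π = [0.1631, 0.2942, 0.2988, 0.2439]
t=7: π = [0.1622, 0.2936, 0.3005, 0.2437]
t=8: π = [0.1626, 0.2938, 0.2998, 0.2438]

π = [0.1626, 0.2938, 0.2998, 0.2438]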